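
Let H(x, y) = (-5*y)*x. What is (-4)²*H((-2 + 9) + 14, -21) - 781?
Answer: 34499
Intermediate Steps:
H(x, y) = -5*x*y
(-4)²*H((-2 + 9) + 14, -21) - 781 = (-4)²*(-5*((-2 + 9) + 14)*(-21)) - 781 = 16*(-5*(7 + 14)*(-21)) - 781 = 16*(-5*21*(-21)) - 781 = 16*2205 - 781 = 35280 - 781 = 34499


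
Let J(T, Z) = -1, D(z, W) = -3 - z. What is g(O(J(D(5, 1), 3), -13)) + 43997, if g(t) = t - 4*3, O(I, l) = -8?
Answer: 43977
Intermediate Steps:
g(t) = -12 + t (g(t) = t - 12 = -12 + t)
g(O(J(D(5, 1), 3), -13)) + 43997 = (-12 - 8) + 43997 = -20 + 43997 = 43977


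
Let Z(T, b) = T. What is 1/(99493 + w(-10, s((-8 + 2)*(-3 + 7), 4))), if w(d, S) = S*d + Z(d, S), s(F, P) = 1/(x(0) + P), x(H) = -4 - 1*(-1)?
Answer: 1/99473 ≈ 1.0053e-5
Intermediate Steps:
x(H) = -3 (x(H) = -4 + 1 = -3)
s(F, P) = 1/(-3 + P)
w(d, S) = d + S*d (w(d, S) = S*d + d = d + S*d)
1/(99493 + w(-10, s((-8 + 2)*(-3 + 7), 4))) = 1/(99493 - 10*(1 + 1/(-3 + 4))) = 1/(99493 - 10*(1 + 1/1)) = 1/(99493 - 10*(1 + 1)) = 1/(99493 - 10*2) = 1/(99493 - 20) = 1/99473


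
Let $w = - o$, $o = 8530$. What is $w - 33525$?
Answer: $-42055$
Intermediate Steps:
$w = -8530$ ($w = \left(-1\right) 8530 = -8530$)
$w - 33525 = -8530 - 33525 = -42055$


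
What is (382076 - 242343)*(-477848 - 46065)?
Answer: -73207935229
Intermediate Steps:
(382076 - 242343)*(-477848 - 46065) = 139733*(-523913) = -73207935229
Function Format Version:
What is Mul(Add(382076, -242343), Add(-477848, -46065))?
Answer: -73207935229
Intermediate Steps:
Mul(Add(382076, -242343), Add(-477848, -46065)) = Mul(139733, -523913) = -73207935229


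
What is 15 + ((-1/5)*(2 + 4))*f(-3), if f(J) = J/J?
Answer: 69/5 ≈ 13.800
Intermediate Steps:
f(J) = 1
15 + ((-1/5)*(2 + 4))*f(-3) = 15 + ((-1/5)*(2 + 4))*1 = 15 + (-1*⅕*6)*1 = 15 - ⅕*6*1 = 15 - 6/5*1 = 15 - 6/5 = 69/5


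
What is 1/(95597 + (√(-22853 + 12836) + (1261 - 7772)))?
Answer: 89086/7936325413 - 3*I*√1113/7936325413 ≈ 1.1225e-5 - 1.2611e-8*I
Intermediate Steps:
1/(95597 + (√(-22853 + 12836) + (1261 - 7772))) = 1/(95597 + (√(-10017) - 6511)) = 1/(95597 + (3*I*√1113 - 6511)) = 1/(95597 + (-6511 + 3*I*√1113)) = 1/(89086 + 3*I*√1113)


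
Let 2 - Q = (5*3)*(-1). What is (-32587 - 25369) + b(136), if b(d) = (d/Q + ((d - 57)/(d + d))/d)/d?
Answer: -291571239857/5030912 ≈ -57956.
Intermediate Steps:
Q = 17 (Q = 2 - 5*3*(-1) = 2 - 15*(-1) = 2 - 1*(-15) = 2 + 15 = 17)
b(d) = (d/17 + (-57 + d)/(2*d²))/d (b(d) = (d/17 + ((d - 57)/(d + d))/d)/d = (d*(1/17) + ((-57 + d)/((2*d)))/d)/d = (d/17 + ((-57 + d)*(1/(2*d)))/d)/d = (d/17 + ((-57 + d)/(2*d))/d)/d = (d/17 + (-57 + d)/(2*d²))/d)
(-32587 - 25369) + b(136) = (-32587 - 25369) + (1/34)*(-969 + 2*136³ + 17*136)/136³ = -57956 + (1/34)*(1/2515456)*(-969 + 2*2515456 + 2312) = -57956 + (1/34)*(1/2515456)*(-969 + 5030912 + 2312) = -57956 + (1/34)*(1/2515456)*5032255 = -57956 + 296015/5030912 = -291571239857/5030912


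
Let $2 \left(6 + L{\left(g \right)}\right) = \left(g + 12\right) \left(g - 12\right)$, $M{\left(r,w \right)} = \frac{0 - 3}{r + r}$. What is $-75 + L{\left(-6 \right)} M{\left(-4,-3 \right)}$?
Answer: $- \frac{195}{2} \approx -97.5$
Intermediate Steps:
$M{\left(r,w \right)} = - \frac{3}{2 r}$
$L{\left(g \right)} = -6 + \frac{\left(-12 + g\right) \left(12 + g\right)}{2}$ ($L{\left(g \right)} = -6 + \frac{\left(g + 12\right) \left(g - 12\right)}{2} = -6 + \frac{\left(12 + g\right) \left(-12 + g\right)}{2} = -6 + \frac{\left(-12 + g\right) \left(12 + g\right)}{2}$)
$-75 + L{\left(-6 \right)} M{\left(-4,-3 \right)} = -75 + \left(-78 + \frac{\left(-6\right)^{2}}{2}\right) \left(- \frac{3}{2 \left(-4\right)}\right) = -75 + \left(-78 + \frac{1}{2} \cdot 36\right) \left(\left(- \frac{3}{2}\right) \left(- \frac{1}{4}\right)\right) = -75 + \left(-78 + 18\right) \frac{3}{8} = -75 - \frac{45}{2} = - \frac{195}{2}$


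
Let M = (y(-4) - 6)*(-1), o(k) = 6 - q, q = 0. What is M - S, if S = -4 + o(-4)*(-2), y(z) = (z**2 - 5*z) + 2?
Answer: -16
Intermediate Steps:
o(k) = 6 (o(k) = 6 - 1*0 = 6 + 0 = 6)
y(z) = 2 + z**2 - 5*z
S = -16 (S = -4 + 6*(-2) = -4 - 12 = -16)
M = -32 (M = ((2 + (-4)**2 - 5*(-4)) - 6)*(-1) = ((2 + 16 + 20) - 6)*(-1) = (38 - 6)*(-1) = 32*(-1) = -32)
M - S = -32 - 1*(-16) = -32 + 16 = -16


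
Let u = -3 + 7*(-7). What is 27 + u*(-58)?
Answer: 3043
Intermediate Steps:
u = -52 (u = -3 - 49 = -52)
27 + u*(-58) = 27 - 52*(-58) = 27 + 3016 = 3043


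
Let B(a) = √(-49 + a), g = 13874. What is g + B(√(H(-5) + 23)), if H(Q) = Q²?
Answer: 13874 + √(-49 + 4*√3) ≈ 13874.0 + 6.4863*I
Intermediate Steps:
g + B(√(H(-5) + 23)) = 13874 + √(-49 + √((-5)² + 23)) = 13874 + √(-49 + √(25 + 23)) = 13874 + √(-49 + √48) = 13874 + √(-49 + 4*√3)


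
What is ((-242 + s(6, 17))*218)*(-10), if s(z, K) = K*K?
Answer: -102460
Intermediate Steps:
s(z, K) = K²
((-242 + s(6, 17))*218)*(-10) = ((-242 + 17²)*218)*(-10) = ((-242 + 289)*218)*(-10) = (47*218)*(-10) = 10246*(-10) = -102460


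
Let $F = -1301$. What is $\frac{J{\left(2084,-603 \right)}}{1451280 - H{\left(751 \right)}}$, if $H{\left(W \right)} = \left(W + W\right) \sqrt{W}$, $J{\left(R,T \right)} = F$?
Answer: $- \frac{472028820}{526129844849} - \frac{977051 \sqrt{751}}{1052259689698} \approx -0.00092262$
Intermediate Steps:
$J{\left(R,T \right)} = -1301$
$H{\left(W \right)} = 2 W^{\frac{3}{2}}$ ($H{\left(W \right)} = 2 W \sqrt{W} = 2 W^{\frac{3}{2}}$)
$\frac{J{\left(2084,-603 \right)}}{1451280 - H{\left(751 \right)}} = - \frac{1301}{1451280 - 2 \cdot 751^{\frac{3}{2}}} = - \frac{1301}{1451280 - 2 \cdot 751 \sqrt{751}} = - \frac{1301}{1451280 - 1502 \sqrt{751}}$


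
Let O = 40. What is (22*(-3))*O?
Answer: -2640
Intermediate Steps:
(22*(-3))*O = (22*(-3))*40 = -66*40 = -2640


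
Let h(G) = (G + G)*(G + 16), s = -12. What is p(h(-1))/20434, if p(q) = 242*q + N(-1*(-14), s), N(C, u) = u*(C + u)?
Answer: -3642/10217 ≈ -0.35646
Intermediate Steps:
h(G) = 2*G*(16 + G) (h(G) = (2*G)*(16 + G) = 2*G*(16 + G))
p(q) = -24 + 242*q (p(q) = 242*q - 12*(-1*(-14) - 12) = 242*q - 12*(14 - 12) = 242*q - 12*2 = 242*q - 24 = -24 + 242*q)
p(h(-1))/20434 = (-24 + 242*(2*(-1)*(16 - 1)))/20434 = (-24 + 242*(2*(-1)*15))*(1/20434) = (-24 + 242*(-30))*(1/20434) = (-24 - 7260)*(1/20434) = -7284*1/20434 = -3642/10217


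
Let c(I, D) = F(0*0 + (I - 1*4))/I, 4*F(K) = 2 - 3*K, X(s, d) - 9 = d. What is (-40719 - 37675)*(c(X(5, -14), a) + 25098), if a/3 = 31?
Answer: -19674189407/10 ≈ -1.9674e+9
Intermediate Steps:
X(s, d) = 9 + d
a = 93 (a = 3*31 = 93)
F(K) = ½ - 3*K/4 (F(K) = (2 - 3*K)/4 = ½ - 3*K/4)
c(I, D) = (7/2 - 3*I/4)/I (c(I, D) = (½ - 3*(0*0 + (I - 1*4))/4)/I = (½ - 3*(0 + (I - 4))/4)/I = (½ - 3*(0 + (-4 + I))/4)/I = (½ - 3*(-4 + I)/4)/I = (½ + (3 - 3*I/4))/I = (7/2 - 3*I/4)/I)
(-40719 - 37675)*(c(X(5, -14), a) + 25098) = (-40719 - 37675)*((14 - 3*(9 - 14))/(4*(9 - 14)) + 25098) = -78394*((¼)*(14 - 3*(-5))/(-5) + 25098) = -78394*((¼)*(-⅕)*(14 + 15) + 25098) = -78394*((¼)*(-⅕)*29 + 25098) = -78394*(-29/20 + 25098) = -78394*501931/20 = -19674189407/10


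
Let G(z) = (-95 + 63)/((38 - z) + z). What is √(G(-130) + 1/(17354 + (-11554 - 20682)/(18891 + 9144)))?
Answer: I*√71942680747216170874/9243255926 ≈ 0.91763*I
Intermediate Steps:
G(z) = -16/19 (G(z) = -32/38 = -32*1/38 = -16/19)
√(G(-130) + 1/(17354 + (-11554 - 20682)/(18891 + 9144))) = √(-16/19 + 1/(17354 + (-11554 - 20682)/(18891 + 9144))) = √(-16/19 + 1/(17354 - 32236/28035)) = √(-16/19 + 1/(486487154/28035)) = √(-16/19 + 28035/486487154) = √(-7783261799/9243255926) = I*√71942680747216170874/9243255926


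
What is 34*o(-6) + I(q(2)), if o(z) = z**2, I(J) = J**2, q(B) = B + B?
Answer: 1240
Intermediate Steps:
q(B) = 2*B
34*o(-6) + I(q(2)) = 34*(-6)**2 + (2*2)**2 = 34*36 + 4**2 = 1224 + 16 = 1240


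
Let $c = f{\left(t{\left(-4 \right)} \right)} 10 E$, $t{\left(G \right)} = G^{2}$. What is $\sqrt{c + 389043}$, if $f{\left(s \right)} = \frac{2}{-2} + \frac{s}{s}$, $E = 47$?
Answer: $9 \sqrt{4803} \approx 623.73$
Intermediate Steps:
$f{\left(s \right)} = 0$ ($f{\left(s \right)} = 2 \left(- \frac{1}{2}\right) + 1 = -1 + 1 = 0$)
$c = 0$ ($c = 0 \cdot 10 \cdot 47 = 0 \cdot 47 = 0$)
$\sqrt{c + 389043} = \sqrt{0 + 389043} = \sqrt{389043} = 9 \sqrt{4803}$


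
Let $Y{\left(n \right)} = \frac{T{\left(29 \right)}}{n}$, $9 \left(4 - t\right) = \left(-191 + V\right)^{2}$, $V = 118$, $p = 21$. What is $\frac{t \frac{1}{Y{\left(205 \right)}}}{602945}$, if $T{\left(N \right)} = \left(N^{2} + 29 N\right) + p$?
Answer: $- \frac{217013}{1848267603} \approx -0.00011741$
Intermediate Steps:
$T{\left(N \right)} = 21 + N^{2} + 29 N$ ($T{\left(N \right)} = \left(N^{2} + 29 N\right) + 21 = 21 + N^{2} + 29 N$)
$t = - \frac{5293}{9}$ ($t = 4 - \frac{\left(-191 + 118\right)^{2}}{9} = 4 - \frac{\left(-73\right)^{2}}{9} = 4 - \frac{5329}{9} = - \frac{5293}{9} \approx -588.11$)
$Y{\left(n \right)} = \frac{1703}{n}$ ($Y{\left(n \right)} = \frac{21 + 29^{2} + 29 \cdot 29}{n} = \frac{21 + 841 + 841}{n} = \frac{1703}{n}$)
$\frac{t \frac{1}{Y{\left(205 \right)}}}{602945} = \frac{\left(- \frac{5293}{9}\right) \frac{1}{1703 \cdot \frac{1}{205}}}{602945} = - \frac{5293}{9 \cdot 1703 \cdot \frac{1}{205}} \cdot \frac{1}{602945} = - \frac{5293}{9 \cdot \frac{1703}{205}} \cdot \frac{1}{602945} = \left(- \frac{5293}{9}\right) \frac{205}{1703} \cdot \frac{1}{602945} = \left(- \frac{1085065}{15327}\right) \frac{1}{602945} = - \frac{217013}{1848267603}$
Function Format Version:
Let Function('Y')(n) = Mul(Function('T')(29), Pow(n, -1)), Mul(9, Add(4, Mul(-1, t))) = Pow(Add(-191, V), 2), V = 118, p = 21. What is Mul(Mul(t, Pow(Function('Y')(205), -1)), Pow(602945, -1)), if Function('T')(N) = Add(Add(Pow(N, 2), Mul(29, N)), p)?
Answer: Rational(-217013, 1848267603) ≈ -0.00011741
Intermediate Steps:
Function('T')(N) = Add(21, Pow(N, 2), Mul(29, N)) (Function('T')(N) = Add(Add(Pow(N, 2), Mul(29, N)), 21) = Add(21, Pow(N, 2), Mul(29, N)))
t = Rational(-5293, 9) (t = Add(4, Mul(Rational(-1, 9), Pow(Add(-191, 118), 2))) = Add(4, Mul(Rational(-1, 9), Pow(-73, 2))) = Add(4, Mul(Rational(-1, 9), 5329)) = Add(4, Rational(-5329, 9)) = Rational(-5293, 9) ≈ -588.11)
Function('Y')(n) = Mul(1703, Pow(n, -1)) (Function('Y')(n) = Mul(Add(21, Pow(29, 2), Mul(29, 29)), Pow(n, -1)) = Mul(Add(21, 841, 841), Pow(n, -1)) = Mul(1703, Pow(n, -1)))
Mul(Mul(t, Pow(Function('Y')(205), -1)), Pow(602945, -1)) = Mul(Mul(Rational(-5293, 9), Pow(Mul(1703, Pow(205, -1)), -1)), Pow(602945, -1)) = Mul(Mul(Rational(-5293, 9), Pow(Mul(1703, Rational(1, 205)), -1)), Rational(1, 602945)) = Mul(Mul(Rational(-5293, 9), Pow(Rational(1703, 205), -1)), Rational(1, 602945)) = Mul(Mul(Rational(-5293, 9), Rational(205, 1703)), Rational(1, 602945)) = Mul(Rational(-1085065, 15327), Rational(1, 602945)) = Rational(-217013, 1848267603)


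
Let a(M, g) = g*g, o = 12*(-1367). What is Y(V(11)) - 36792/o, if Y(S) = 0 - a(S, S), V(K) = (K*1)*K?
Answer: -20011181/1367 ≈ -14639.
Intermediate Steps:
o = -16404
a(M, g) = g²
V(K) = K² (V(K) = K*K = K²)
Y(S) = -S² (Y(S) = 0 - S² = -S²)
Y(V(11)) - 36792/o = -(11²)² - 36792/(-16404) = -1*121² - 36792*(-1)/16404 = -1*14641 - 1*(-3066/1367) = -14641 + 3066/1367 = -20011181/1367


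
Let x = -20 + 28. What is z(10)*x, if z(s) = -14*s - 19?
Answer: -1272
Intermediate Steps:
z(s) = -19 - 14*s
x = 8
z(10)*x = (-19 - 14*10)*8 = (-19 - 140)*8 = -159*8 = -1272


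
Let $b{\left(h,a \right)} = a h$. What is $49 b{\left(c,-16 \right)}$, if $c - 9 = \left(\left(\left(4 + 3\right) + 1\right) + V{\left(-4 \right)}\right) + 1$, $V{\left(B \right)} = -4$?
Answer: $-10976$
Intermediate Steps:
$c = 14$ ($c = 9 + \left(\left(\left(\left(4 + 3\right) + 1\right) - 4\right) + 1\right) = 9 + \left(\left(\left(7 + 1\right) - 4\right) + 1\right) = 9 + \left(\left(8 - 4\right) + 1\right) = 9 + \left(4 + 1\right) = 9 + 5 = 14$)
$49 b{\left(c,-16 \right)} = 49 \left(\left(-16\right) 14\right) = 49 \left(-224\right) = -10976$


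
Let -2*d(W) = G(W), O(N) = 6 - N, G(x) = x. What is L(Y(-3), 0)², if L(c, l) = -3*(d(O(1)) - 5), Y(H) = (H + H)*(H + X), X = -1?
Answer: 2025/4 ≈ 506.25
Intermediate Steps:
d(W) = -W/2
Y(H) = 2*H*(-1 + H) (Y(H) = (H + H)*(H - 1) = (2*H)*(-1 + H) = 2*H*(-1 + H))
L(c, l) = 45/2 (L(c, l) = -3*(-(6 - 1*1)/2 - 5) = -3*(-(6 - 1)/2 - 5) = -3*(-½*5 - 5) = -3*(-5/2 - 5) = -3*(-15/2) = 45/2)
L(Y(-3), 0)² = (45/2)² = 2025/4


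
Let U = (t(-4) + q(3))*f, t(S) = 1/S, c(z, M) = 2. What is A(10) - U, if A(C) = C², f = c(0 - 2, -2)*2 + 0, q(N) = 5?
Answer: 81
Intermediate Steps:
f = 4 (f = 2*2 + 0 = 4 + 0 = 4)
U = 19 (U = (1/(-4) + 5)*4 = (-¼ + 5)*4 = (19/4)*4 = 19)
A(10) - U = 10² - 1*19 = 100 - 19 = 81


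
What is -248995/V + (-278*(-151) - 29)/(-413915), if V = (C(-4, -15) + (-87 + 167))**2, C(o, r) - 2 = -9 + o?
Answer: -103262484614/1970649315 ≈ -52.400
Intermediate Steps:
C(o, r) = -7 + o (C(o, r) = 2 + (-9 + o) = -7 + o)
V = 4761 (V = ((-7 - 4) + (-87 + 167))**2 = (-11 + 80)**2 = 69**2 = 4761)
-248995/V + (-278*(-151) - 29)/(-413915) = -248995/4761 + (-278*(-151) - 29)/(-413915) = -248995*1/4761 + (41978 - 29)*(-1/413915) = -248995/4761 + 41949*(-1/413915) = -248995/4761 - 41949/413915 = -103262484614/1970649315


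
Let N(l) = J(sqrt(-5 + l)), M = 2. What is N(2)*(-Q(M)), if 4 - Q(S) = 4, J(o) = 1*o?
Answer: 0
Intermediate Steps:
J(o) = o
Q(S) = 0 (Q(S) = 4 - 1*4 = 4 - 4 = 0)
N(l) = sqrt(-5 + l)
N(2)*(-Q(M)) = sqrt(-5 + 2)*(-1*0) = sqrt(-3)*0 = (I*sqrt(3))*0 = 0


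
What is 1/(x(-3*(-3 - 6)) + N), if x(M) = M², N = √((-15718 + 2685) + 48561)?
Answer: 729/495913 - 2*√8882/495913 ≈ 0.0010899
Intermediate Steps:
N = 2*√8882 (N = √(-13033 + 48561) = √35528 = 2*√8882 ≈ 188.49)
1/(x(-3*(-3 - 6)) + N) = 1/((-3*(-3 - 6))² + 2*√8882) = 1/((-3*(-9))² + 2*√8882) = 1/(27² + 2*√8882) = 1/(729 + 2*√8882)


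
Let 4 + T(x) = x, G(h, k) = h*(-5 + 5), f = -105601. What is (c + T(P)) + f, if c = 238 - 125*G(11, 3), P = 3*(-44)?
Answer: -105499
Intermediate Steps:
G(h, k) = 0 (G(h, k) = h*0 = 0)
P = -132
T(x) = -4 + x
c = 238 (c = 238 - 125*0 = 238 + 0 = 238)
(c + T(P)) + f = (238 + (-4 - 132)) - 105601 = (238 - 136) - 105601 = 102 - 105601 = -105499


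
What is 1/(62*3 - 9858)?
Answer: -1/9672 ≈ -0.00010339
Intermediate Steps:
1/(62*3 - 9858) = 1/(186 - 9858) = 1/(-9672) = -1/9672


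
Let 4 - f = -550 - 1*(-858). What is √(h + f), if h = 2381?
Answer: √2077 ≈ 45.574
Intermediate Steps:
f = -304 (f = 4 - (-550 - 1*(-858)) = 4 - (-550 + 858) = 4 - 1*308 = 4 - 308 = -304)
√(h + f) = √(2381 - 304) = √2077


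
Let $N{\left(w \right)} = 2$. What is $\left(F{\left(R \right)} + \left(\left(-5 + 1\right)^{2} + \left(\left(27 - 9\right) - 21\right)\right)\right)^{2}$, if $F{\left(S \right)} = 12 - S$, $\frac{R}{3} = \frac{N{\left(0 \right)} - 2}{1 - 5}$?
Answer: $625$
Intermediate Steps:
$R = 0$ ($R = 3 \frac{2 - 2}{1 - 5} = 3 \frac{0}{-4} = 3 \cdot 0 \left(- \frac{1}{4}\right) = 3 \cdot 0 = 0$)
$\left(F{\left(R \right)} + \left(\left(-5 + 1\right)^{2} + \left(\left(27 - 9\right) - 21\right)\right)\right)^{2} = \left(\left(12 - 0\right) + \left(\left(-5 + 1\right)^{2} + \left(\left(27 - 9\right) - 21\right)\right)\right)^{2} = \left(\left(12 + 0\right) + \left(\left(-4\right)^{2} + \left(18 - 21\right)\right)\right)^{2} = \left(12 + \left(16 - 3\right)\right)^{2} = \left(12 + 13\right)^{2} = 25^{2} = 625$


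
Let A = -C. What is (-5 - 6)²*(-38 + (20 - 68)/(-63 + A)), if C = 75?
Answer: -104786/23 ≈ -4555.9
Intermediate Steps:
A = -75 (A = -1*75 = -75)
(-5 - 6)²*(-38 + (20 - 68)/(-63 + A)) = (-5 - 6)²*(-38 + (20 - 68)/(-63 - 75)) = (-11)²*(-38 - 48/(-138)) = 121*(-38 - 48*(-1/138)) = 121*(-38 + 8/23) = 121*(-866/23) = -104786/23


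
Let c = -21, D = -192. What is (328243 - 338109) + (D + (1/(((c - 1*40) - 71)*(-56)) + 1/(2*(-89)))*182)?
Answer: -472692427/46992 ≈ -10059.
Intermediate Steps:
(328243 - 338109) + (D + (1/(((c - 1*40) - 71)*(-56)) + 1/(2*(-89)))*182) = (328243 - 338109) + (-192 + (1/((-21 - 1*40) - 71*(-56)) + 1/(2*(-89)))*182) = -9866 + (-192 + (-1/56/((-21 - 40) - 71) + (½)*(-1/89))*182) = -9866 + (-192 + (-1/56/(-61 - 71) - 1/178)*182) = -9866 + (-192 + (-1/56/(-132) - 1/178)*182) = -9866 + (-192 + (-1/132*(-1/56) - 1/178)*182) = -9866 + (-192 + (1/7392 - 1/178)*182) = -9866 + (-192 - 3607/657888*182) = -9866 + (-192 - 46891/46992) = -9866 - 9069355/46992 = -472692427/46992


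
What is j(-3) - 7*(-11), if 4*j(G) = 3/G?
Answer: 307/4 ≈ 76.750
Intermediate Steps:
j(G) = 3/(4*G) (j(G) = (3/G)/4 = 3/(4*G))
j(-3) - 7*(-11) = (3/4)/(-3) - 7*(-11) = (3/4)*(-1/3) + 77 = -1/4 + 77 = 307/4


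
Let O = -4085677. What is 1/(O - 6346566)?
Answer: -1/10432243 ≈ -9.5857e-8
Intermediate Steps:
1/(O - 6346566) = 1/(-4085677 - 6346566) = 1/(-10432243) = -1/10432243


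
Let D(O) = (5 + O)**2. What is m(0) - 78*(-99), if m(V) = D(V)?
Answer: 7747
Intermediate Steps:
m(V) = (5 + V)**2
m(0) - 78*(-99) = (5 + 0)**2 - 78*(-99) = 5**2 + 7722 = 25 + 7722 = 7747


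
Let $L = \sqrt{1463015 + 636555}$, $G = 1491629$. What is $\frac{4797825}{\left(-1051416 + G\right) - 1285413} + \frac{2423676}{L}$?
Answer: $- \frac{191913}{33808} + \frac{1211838 \sqrt{2099570}}{1049785} \approx 1667.0$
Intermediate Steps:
$L = \sqrt{2099570} \approx 1449.0$
$\frac{4797825}{\left(-1051416 + G\right) - 1285413} + \frac{2423676}{L} = \frac{4797825}{\left(-1051416 + 1491629\right) - 1285413} + \frac{2423676}{\sqrt{2099570}} = \frac{4797825}{440213 - 1285413} + 2423676 \frac{\sqrt{2099570}}{2099570} = \frac{4797825}{-845200} + \frac{1211838 \sqrt{2099570}}{1049785} = 4797825 \left(- \frac{1}{845200}\right) + \frac{1211838 \sqrt{2099570}}{1049785} = - \frac{191913}{33808} + \frac{1211838 \sqrt{2099570}}{1049785}$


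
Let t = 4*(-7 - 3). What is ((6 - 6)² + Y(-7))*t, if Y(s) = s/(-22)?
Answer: -140/11 ≈ -12.727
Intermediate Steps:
Y(s) = -s/22 (Y(s) = s*(-1/22) = -s/22)
t = -40 (t = 4*(-10) = -40)
((6 - 6)² + Y(-7))*t = ((6 - 6)² - 1/22*(-7))*(-40) = (0² + 7/22)*(-40) = (0 + 7/22)*(-40) = (7/22)*(-40) = -140/11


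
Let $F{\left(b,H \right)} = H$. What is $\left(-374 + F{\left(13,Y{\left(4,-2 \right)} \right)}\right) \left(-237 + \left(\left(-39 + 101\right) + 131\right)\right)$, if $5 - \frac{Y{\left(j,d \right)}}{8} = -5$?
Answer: $12936$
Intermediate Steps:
$Y{\left(j,d \right)} = 80$ ($Y{\left(j,d \right)} = 40 - -40 = 40 + 40 = 80$)
$\left(-374 + F{\left(13,Y{\left(4,-2 \right)} \right)}\right) \left(-237 + \left(\left(-39 + 101\right) + 131\right)\right) = \left(-374 + 80\right) \left(-237 + \left(\left(-39 + 101\right) + 131\right)\right) = - 294 \left(-237 + \left(62 + 131\right)\right) = - 294 \left(-237 + 193\right) = \left(-294\right) \left(-44\right) = 12936$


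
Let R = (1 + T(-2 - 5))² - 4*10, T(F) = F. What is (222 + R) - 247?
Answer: -29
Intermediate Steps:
R = -4 (R = (1 + (-2 - 5))² - 4*10 = (1 - 7)² - 40 = (-6)² - 40 = 36 - 40 = -4)
(222 + R) - 247 = (222 - 4) - 247 = 218 - 247 = -29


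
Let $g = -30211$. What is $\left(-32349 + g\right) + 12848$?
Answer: $-49712$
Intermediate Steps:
$\left(-32349 + g\right) + 12848 = \left(-32349 - 30211\right) + 12848 = -62560 + 12848 = -49712$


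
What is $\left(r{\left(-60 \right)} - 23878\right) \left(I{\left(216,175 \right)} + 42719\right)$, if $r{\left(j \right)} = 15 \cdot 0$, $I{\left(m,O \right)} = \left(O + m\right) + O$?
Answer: $-1033559230$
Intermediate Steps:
$I{\left(m,O \right)} = m + 2 O$
$r{\left(j \right)} = 0$
$\left(r{\left(-60 \right)} - 23878\right) \left(I{\left(216,175 \right)} + 42719\right) = \left(0 - 23878\right) \left(\left(216 + 2 \cdot 175\right) + 42719\right) = - 23878 \left(\left(216 + 350\right) + 42719\right) = - 23878 \left(566 + 42719\right) = \left(-23878\right) 43285 = -1033559230$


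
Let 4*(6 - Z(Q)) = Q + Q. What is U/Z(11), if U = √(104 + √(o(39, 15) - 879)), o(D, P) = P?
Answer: 4*√(26 + 3*I*√6) ≈ 20.595 + 2.8545*I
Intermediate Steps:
Z(Q) = 6 - Q/2 (Z(Q) = 6 - (Q + Q)/4 = 6 - Q/2)
U = √(104 + 12*I*√6) (U = √(104 + √(15 - 879)) = √(104 + √(-864)) = √(104 + 12*I*√6) ≈ 10.297 + 1.4272*I)
U/Z(11) = (2*√(26 + 3*I*√6))/(6 - ½*11) = (2*√(26 + 3*I*√6))/(6 - 11/2) = (2*√(26 + 3*I*√6))/(½) = (2*√(26 + 3*I*√6))*2 = 4*√(26 + 3*I*√6)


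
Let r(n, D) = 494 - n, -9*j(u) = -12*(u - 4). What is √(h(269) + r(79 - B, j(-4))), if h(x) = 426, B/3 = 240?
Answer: √1561 ≈ 39.510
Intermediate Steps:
B = 720 (B = 3*240 = 720)
j(u) = -16/3 + 4*u/3 (j(u) = -(-4)*(u - 4)/3 = -(-4)*(-4 + u)/3 = -(48 - 12*u)/9 = -16/3 + 4*u/3)
√(h(269) + r(79 - B, j(-4))) = √(426 + (494 - (79 - 1*720))) = √(426 + (494 - (79 - 720))) = √(426 + (494 - 1*(-641))) = √(426 + (494 + 641)) = √(426 + 1135) = √1561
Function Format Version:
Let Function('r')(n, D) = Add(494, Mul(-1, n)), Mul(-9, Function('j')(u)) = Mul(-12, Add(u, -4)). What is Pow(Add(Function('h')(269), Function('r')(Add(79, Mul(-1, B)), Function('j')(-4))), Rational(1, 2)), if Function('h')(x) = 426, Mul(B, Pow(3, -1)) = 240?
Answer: Pow(1561, Rational(1, 2)) ≈ 39.510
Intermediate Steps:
B = 720 (B = Mul(3, 240) = 720)
Function('j')(u) = Add(Rational(-16, 3), Mul(Rational(4, 3), u)) (Function('j')(u) = Mul(Rational(-1, 9), Mul(-12, Add(u, -4))) = Mul(Rational(-1, 9), Mul(-12, Add(-4, u))) = Mul(Rational(-1, 9), Add(48, Mul(-12, u))) = Add(Rational(-16, 3), Mul(Rational(4, 3), u)))
Pow(Add(Function('h')(269), Function('r')(Add(79, Mul(-1, B)), Function('j')(-4))), Rational(1, 2)) = Pow(Add(426, Add(494, Mul(-1, Add(79, Mul(-1, 720))))), Rational(1, 2)) = Pow(Add(426, Add(494, Mul(-1, Add(79, -720)))), Rational(1, 2)) = Pow(Add(426, Add(494, Mul(-1, -641))), Rational(1, 2)) = Pow(Add(426, Add(494, 641)), Rational(1, 2)) = Pow(Add(426, 1135), Rational(1, 2)) = Pow(1561, Rational(1, 2))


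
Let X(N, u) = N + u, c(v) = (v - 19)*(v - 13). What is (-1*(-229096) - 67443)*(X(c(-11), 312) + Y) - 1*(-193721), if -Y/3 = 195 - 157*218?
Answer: 16670659346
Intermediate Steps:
c(v) = (-19 + v)*(-13 + v)
Y = 102093 (Y = -3*(195 - 157*218) = -3*(195 - 34226) = -3*(-34031) = 102093)
(-1*(-229096) - 67443)*(X(c(-11), 312) + Y) - 1*(-193721) = (-1*(-229096) - 67443)*(((247 + (-11)**2 - 32*(-11)) + 312) + 102093) - 1*(-193721) = (229096 - 67443)*(((247 + 121 + 352) + 312) + 102093) + 193721 = 161653*((720 + 312) + 102093) + 193721 = 161653*(1032 + 102093) + 193721 = 161653*103125 + 193721 = 16670465625 + 193721 = 16670659346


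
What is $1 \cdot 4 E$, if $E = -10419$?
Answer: $-41676$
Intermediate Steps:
$1 \cdot 4 E = 1 \cdot 4 \left(-10419\right) = 4 \left(-10419\right) = -41676$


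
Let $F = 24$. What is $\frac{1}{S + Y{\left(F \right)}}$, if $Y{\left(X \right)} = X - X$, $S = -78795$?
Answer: $- \frac{1}{78795} \approx -1.2691 \cdot 10^{-5}$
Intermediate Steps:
$Y{\left(X \right)} = 0$
$\frac{1}{S + Y{\left(F \right)}} = \frac{1}{-78795 + 0} = \frac{1}{-78795} = - \frac{1}{78795}$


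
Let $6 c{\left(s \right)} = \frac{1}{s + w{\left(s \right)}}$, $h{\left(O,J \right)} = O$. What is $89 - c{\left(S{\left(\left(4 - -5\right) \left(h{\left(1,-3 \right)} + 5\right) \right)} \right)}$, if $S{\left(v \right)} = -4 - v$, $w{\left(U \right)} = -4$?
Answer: $\frac{33109}{372} \approx 89.003$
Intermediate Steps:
$c{\left(s \right)} = \frac{1}{6 \left(-4 + s\right)}$ ($c{\left(s \right)} = \frac{1}{6 \left(s - 4\right)} = \frac{1}{6 \left(-4 + s\right)}$)
$89 - c{\left(S{\left(\left(4 - -5\right) \left(h{\left(1,-3 \right)} + 5\right) \right)} \right)} = 89 - \frac{1}{6 \left(-4 - \left(4 + \left(4 - -5\right) \left(1 + 5\right)\right)\right)} = 89 - \frac{1}{6 \left(-4 - \left(4 + \left(4 + 5\right) 6\right)\right)} = 89 - \frac{1}{6 \left(-4 - \left(4 + 9 \cdot 6\right)\right)} = 89 - \frac{1}{6 \left(-4 - 58\right)} = 89 - \frac{1}{6 \left(-62\right)} = 89 - \frac{1}{6} \left(- \frac{1}{62}\right) = 89 - - \frac{1}{372} = 89 + \frac{1}{372} = \frac{33109}{372}$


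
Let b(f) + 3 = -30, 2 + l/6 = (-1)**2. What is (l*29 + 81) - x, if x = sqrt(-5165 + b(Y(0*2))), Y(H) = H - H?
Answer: -93 - I*sqrt(5198) ≈ -93.0 - 72.097*I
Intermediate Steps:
l = -6 (l = -12 + 6*(-1)**2 = -12 + 6*1 = -12 + 6 = -6)
Y(H) = 0
b(f) = -33 (b(f) = -3 - 30 = -33)
x = I*sqrt(5198) (x = sqrt(-5165 - 33) = sqrt(-5198) = I*sqrt(5198) ≈ 72.097*I)
(l*29 + 81) - x = (-6*29 + 81) - I*sqrt(5198) = (-174 + 81) - I*sqrt(5198) = -93 - I*sqrt(5198)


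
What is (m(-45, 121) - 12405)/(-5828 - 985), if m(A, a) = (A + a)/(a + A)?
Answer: 12404/6813 ≈ 1.8206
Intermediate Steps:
m(A, a) = 1 (m(A, a) = (A + a)/(A + a) = 1)
(m(-45, 121) - 12405)/(-5828 - 985) = (1 - 12405)/(-5828 - 985) = -12404/(-6813) = -12404*(-1/6813) = 12404/6813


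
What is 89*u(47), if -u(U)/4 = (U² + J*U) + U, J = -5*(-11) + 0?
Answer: -1723396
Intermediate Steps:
J = 55 (J = 55 + 0 = 55)
u(U) = -224*U - 4*U² (u(U) = -4*((U² + 55*U) + U) = -4*(U² + 56*U) = -224*U - 4*U²)
89*u(47) = 89*(-4*47*(56 + 47)) = 89*(-4*47*103) = 89*(-19364) = -1723396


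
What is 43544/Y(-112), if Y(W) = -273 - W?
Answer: -43544/161 ≈ -270.46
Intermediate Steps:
43544/Y(-112) = 43544/(-273 - 1*(-112)) = 43544/(-273 + 112) = 43544/(-161) = 43544*(-1/161) = -43544/161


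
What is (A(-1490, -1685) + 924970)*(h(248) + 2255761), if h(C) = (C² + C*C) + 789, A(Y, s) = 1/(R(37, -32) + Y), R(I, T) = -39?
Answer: 3365359215644982/1529 ≈ 2.2010e+12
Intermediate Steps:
A(Y, s) = 1/(-39 + Y)
h(C) = 789 + 2*C² (h(C) = (C² + C²) + 789 = 2*C² + 789 = 789 + 2*C²)
(A(-1490, -1685) + 924970)*(h(248) + 2255761) = (1/(-39 - 1490) + 924970)*((789 + 2*248²) + 2255761) = (1/(-1529) + 924970)*((789 + 2*61504) + 2255761) = (-1/1529 + 924970)*((789 + 123008) + 2255761) = 1414279129*(123797 + 2255761)/1529 = (1414279129/1529)*2379558 = 3365359215644982/1529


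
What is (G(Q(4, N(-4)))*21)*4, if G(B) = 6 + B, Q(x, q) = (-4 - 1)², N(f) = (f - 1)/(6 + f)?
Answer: 2604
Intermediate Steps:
N(f) = (-1 + f)/(6 + f)
Q(x, q) = 25 (Q(x, q) = (-5)² = 25)
(G(Q(4, N(-4)))*21)*4 = ((6 + 25)*21)*4 = (31*21)*4 = 651*4 = 2604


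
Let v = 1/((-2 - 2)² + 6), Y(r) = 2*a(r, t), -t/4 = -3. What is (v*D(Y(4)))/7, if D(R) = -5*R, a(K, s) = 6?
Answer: -30/77 ≈ -0.38961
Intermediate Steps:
t = 12 (t = -4*(-3) = 12)
Y(r) = 12 (Y(r) = 2*6 = 12)
v = 1/22 (v = 1/((-4)² + 6) = 1/(16 + 6) = 1/22 ≈ 0.045455)
(v*D(Y(4)))/7 = ((-5*12)/22)/7 = ((1/22)*(-60))*(⅐) = -30/11*⅐ = -30/77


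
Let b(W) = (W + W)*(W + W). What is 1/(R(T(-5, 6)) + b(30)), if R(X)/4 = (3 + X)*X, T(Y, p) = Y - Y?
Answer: 1/3600 ≈ 0.00027778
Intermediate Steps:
T(Y, p) = 0
R(X) = 4*X*(3 + X) (R(X) = 4*((3 + X)*X) = 4*(X*(3 + X)) = 4*X*(3 + X))
b(W) = 4*W**2 (b(W) = (2*W)*(2*W) = 4*W**2)
1/(R(T(-5, 6)) + b(30)) = 1/(4*0*(3 + 0) + 4*30**2) = 1/(4*0*3 + 4*900) = 1/(0 + 3600) = 1/3600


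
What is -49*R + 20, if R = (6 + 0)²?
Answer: -1744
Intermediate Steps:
R = 36 (R = 6² = 36)
-49*R + 20 = -49*36 + 20 = -1764 + 20 = -1744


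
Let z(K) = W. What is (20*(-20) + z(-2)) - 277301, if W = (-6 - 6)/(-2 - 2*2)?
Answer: -277699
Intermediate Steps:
W = 2 (W = -12/(-2 - 4) = -12/(-6) = -12*(-1/6) = 2)
z(K) = 2
(20*(-20) + z(-2)) - 277301 = (20*(-20) + 2) - 277301 = (-400 + 2) - 277301 = -398 - 277301 = -277699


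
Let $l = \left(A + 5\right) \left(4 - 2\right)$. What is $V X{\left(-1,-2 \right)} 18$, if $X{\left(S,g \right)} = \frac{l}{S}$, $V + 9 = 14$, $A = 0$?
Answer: $-900$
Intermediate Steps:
$V = 5$ ($V = -9 + 14 = 5$)
$l = 10$ ($l = \left(0 + 5\right) \left(4 - 2\right) = 5 \cdot 2 = 10$)
$X{\left(S,g \right)} = \frac{10}{S}$
$V X{\left(-1,-2 \right)} 18 = 5 \frac{10}{-1} \cdot 18 = 5 \cdot 10 \left(-1\right) 18 = 5 \left(-10\right) 18 = \left(-50\right) 18 = -900$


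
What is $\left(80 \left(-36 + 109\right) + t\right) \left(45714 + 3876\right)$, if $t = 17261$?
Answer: $1145578590$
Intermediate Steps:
$\left(80 \left(-36 + 109\right) + t\right) \left(45714 + 3876\right) = \left(80 \left(-36 + 109\right) + 17261\right) \left(45714 + 3876\right) = \left(80 \cdot 73 + 17261\right) 49590 = \left(5840 + 17261\right) 49590 = 23101 \cdot 49590 = 1145578590$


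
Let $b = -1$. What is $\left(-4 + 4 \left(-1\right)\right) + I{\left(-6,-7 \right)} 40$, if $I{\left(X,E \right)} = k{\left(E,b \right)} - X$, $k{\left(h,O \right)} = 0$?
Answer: $232$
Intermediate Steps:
$I{\left(X,E \right)} = - X$ ($I{\left(X,E \right)} = 0 - X = - X$)
$\left(-4 + 4 \left(-1\right)\right) + I{\left(-6,-7 \right)} 40 = \left(-4 + 4 \left(-1\right)\right) + \left(-1\right) \left(-6\right) 40 = \left(-4 - 4\right) + 6 \cdot 40 = -8 + 240 = 232$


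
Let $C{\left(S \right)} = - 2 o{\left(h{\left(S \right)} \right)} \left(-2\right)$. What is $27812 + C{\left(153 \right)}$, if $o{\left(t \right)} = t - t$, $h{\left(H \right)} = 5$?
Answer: $27812$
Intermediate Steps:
$o{\left(t \right)} = 0$
$C{\left(S \right)} = 0$ ($C{\left(S \right)} = \left(-2\right) 0 \left(-2\right) = 0 \left(-2\right) = 0$)
$27812 + C{\left(153 \right)} = 27812 + 0 = 27812$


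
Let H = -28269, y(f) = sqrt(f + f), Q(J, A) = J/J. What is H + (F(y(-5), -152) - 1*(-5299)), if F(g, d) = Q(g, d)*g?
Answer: -22970 + I*sqrt(10) ≈ -22970.0 + 3.1623*I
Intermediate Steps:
Q(J, A) = 1
y(f) = sqrt(2)*sqrt(f) (y(f) = sqrt(2*f) = sqrt(2)*sqrt(f))
F(g, d) = g (F(g, d) = 1*g = g)
H + (F(y(-5), -152) - 1*(-5299)) = -28269 + (sqrt(2)*sqrt(-5) - 1*(-5299)) = -28269 + (sqrt(2)*(I*sqrt(5)) + 5299) = -28269 + (I*sqrt(10) + 5299) = -28269 + (5299 + I*sqrt(10)) = -22970 + I*sqrt(10)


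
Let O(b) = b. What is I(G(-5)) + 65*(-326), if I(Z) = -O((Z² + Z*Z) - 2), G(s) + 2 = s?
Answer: -21286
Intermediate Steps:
G(s) = -2 + s
I(Z) = 2 - 2*Z² (I(Z) = -((Z² + Z*Z) - 2) = -((Z² + Z²) - 2) = -(2*Z² - 2) = -(-2 + 2*Z²) = 2 - 2*Z²)
I(G(-5)) + 65*(-326) = (2 - 2*(-2 - 5)²) + 65*(-326) = (2 - 2*(-7)²) - 21190 = (2 - 2*49) - 21190 = (2 - 98) - 21190 = -96 - 21190 = -21286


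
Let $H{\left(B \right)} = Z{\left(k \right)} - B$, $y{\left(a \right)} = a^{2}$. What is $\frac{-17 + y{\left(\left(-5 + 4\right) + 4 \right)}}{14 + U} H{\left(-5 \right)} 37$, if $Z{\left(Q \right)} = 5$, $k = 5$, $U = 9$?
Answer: $- \frac{2960}{23} \approx -128.7$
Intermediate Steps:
$H{\left(B \right)} = 5 - B$
$\frac{-17 + y{\left(\left(-5 + 4\right) + 4 \right)}}{14 + U} H{\left(-5 \right)} 37 = \frac{-17 + \left(\left(-5 + 4\right) + 4\right)^{2}}{14 + 9} \left(5 - -5\right) 37 = \frac{-17 + \left(-1 + 4\right)^{2}}{23} \left(5 + 5\right) 37 = \left(-17 + 3^{2}\right) \frac{1}{23} \cdot 10 \cdot 37 = \left(-17 + 9\right) \frac{1}{23} \cdot 10 \cdot 37 = \left(-8\right) \frac{1}{23} \cdot 10 \cdot 37 = \left(- \frac{8}{23}\right) 10 \cdot 37 = \left(- \frac{80}{23}\right) 37 = - \frac{2960}{23}$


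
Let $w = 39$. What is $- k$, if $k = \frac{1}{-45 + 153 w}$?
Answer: $- \frac{1}{5922} \approx -0.00016886$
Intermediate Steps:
$k = \frac{1}{5922}$ ($k = \frac{1}{-45 + 153 \cdot 39} = \frac{1}{-45 + 5967} = \frac{1}{5922} \approx 0.00016886$)
$- k = \left(-1\right) \frac{1}{5922} = - \frac{1}{5922}$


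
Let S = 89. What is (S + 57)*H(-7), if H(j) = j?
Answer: -1022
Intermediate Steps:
(S + 57)*H(-7) = (89 + 57)*(-7) = 146*(-7) = -1022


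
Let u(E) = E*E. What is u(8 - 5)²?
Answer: 81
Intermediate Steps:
u(E) = E²
u(8 - 5)² = ((8 - 5)²)² = (3²)² = 9² = 81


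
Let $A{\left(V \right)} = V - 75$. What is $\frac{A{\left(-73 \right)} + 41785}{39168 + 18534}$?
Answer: $\frac{13879}{19234} \approx 0.72159$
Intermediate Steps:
$A{\left(V \right)} = -75 + V$
$\frac{A{\left(-73 \right)} + 41785}{39168 + 18534} = \frac{\left(-75 - 73\right) + 41785}{39168 + 18534} = \frac{-148 + 41785}{57702} = 41637 \cdot \frac{1}{57702} = \frac{13879}{19234}$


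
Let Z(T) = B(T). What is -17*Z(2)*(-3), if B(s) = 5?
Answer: 255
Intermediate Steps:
Z(T) = 5
-17*Z(2)*(-3) = -17*5*(-3) = -85*(-3) = 255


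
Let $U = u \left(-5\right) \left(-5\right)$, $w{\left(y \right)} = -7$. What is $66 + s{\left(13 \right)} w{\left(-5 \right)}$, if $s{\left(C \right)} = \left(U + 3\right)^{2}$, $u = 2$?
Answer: $-19597$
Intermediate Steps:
$U = 50$ ($U = 2 \left(-5\right) \left(-5\right) = \left(-10\right) \left(-5\right) = 50$)
$s{\left(C \right)} = 2809$ ($s{\left(C \right)} = \left(50 + 3\right)^{2} = 53^{2} = 2809$)
$66 + s{\left(13 \right)} w{\left(-5 \right)} = 66 + 2809 \left(-7\right) = 66 - 19663 = -19597$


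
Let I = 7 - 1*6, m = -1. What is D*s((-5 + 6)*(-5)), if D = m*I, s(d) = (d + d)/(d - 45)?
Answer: -⅕ ≈ -0.20000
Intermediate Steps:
I = 1 (I = 7 - 6 = 1)
s(d) = 2*d/(-45 + d) (s(d) = (2*d)/(-45 + d) = 2*d/(-45 + d))
D = -1 (D = -1*1 = -1)
D*s((-5 + 6)*(-5)) = -2*(-5 + 6)*(-5)/(-45 + (-5 + 6)*(-5)) = -2*1*(-5)/(-45 + 1*(-5)) = -2*(-5)/(-45 - 5) = -2*(-5)/(-50) = -2*(-5)*(-1)/50 = -1*⅕ = -⅕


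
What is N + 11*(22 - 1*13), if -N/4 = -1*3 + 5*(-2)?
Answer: 151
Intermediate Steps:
N = 52 (N = -4*(-1*3 + 5*(-2)) = -4*(-3 - 10) = -4*(-13) = 52)
N + 11*(22 - 1*13) = 52 + 11*(22 - 1*13) = 52 + 11*(22 - 13) = 52 + 11*9 = 52 + 99 = 151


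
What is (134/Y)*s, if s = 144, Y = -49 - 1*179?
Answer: -1608/19 ≈ -84.632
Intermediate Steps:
Y = -228 (Y = -49 - 179 = -228)
(134/Y)*s = (134/(-228))*144 = (134*(-1/228))*144 = -67/114*144 = -1608/19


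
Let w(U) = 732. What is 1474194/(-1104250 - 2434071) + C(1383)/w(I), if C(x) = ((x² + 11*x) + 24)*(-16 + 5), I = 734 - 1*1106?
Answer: -12506485114119/431675162 ≈ -28972.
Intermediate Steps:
I = -372 (I = 734 - 1106 = -372)
C(x) = -264 - 121*x - 11*x² (C(x) = (24 + x² + 11*x)*(-11) = -264 - 121*x - 11*x²)
1474194/(-1104250 - 2434071) + C(1383)/w(I) = 1474194/(-1104250 - 2434071) + (-264 - 121*1383 - 11*1383²)/732 = 1474194/(-3538321) + (-264 - 167343 - 11*1912689)*(1/732) = 1474194*(-1/3538321) + (-264 - 167343 - 21039579)*(1/732) = -1474194/3538321 - 21207186*1/732 = -1474194/3538321 - 3534531/122 = -12506485114119/431675162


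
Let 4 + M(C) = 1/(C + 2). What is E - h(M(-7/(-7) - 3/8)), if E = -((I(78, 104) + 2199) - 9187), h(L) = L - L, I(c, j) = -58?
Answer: 7046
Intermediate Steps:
M(C) = -4 + 1/(2 + C) (M(C) = -4 + 1/(C + 2) = -4 + 1/(2 + C))
h(L) = 0
E = 7046 (E = -((-58 + 2199) - 9187) = -(2141 - 9187) = -1*(-7046) = 7046)
E - h(M(-7/(-7) - 3/8)) = 7046 - 1*0 = 7046 + 0 = 7046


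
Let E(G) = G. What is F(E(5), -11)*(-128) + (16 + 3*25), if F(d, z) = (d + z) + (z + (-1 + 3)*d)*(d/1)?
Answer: 1499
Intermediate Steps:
F(d, z) = d + z + d*(z + 2*d) (F(d, z) = (d + z) + (z + 2*d)*(d*1) = (d + z) + (z + 2*d)*d = (d + z) + d*(z + 2*d) = d + z + d*(z + 2*d))
F(E(5), -11)*(-128) + (16 + 3*25) = (5 - 11 + 2*5² + 5*(-11))*(-128) + (16 + 3*25) = (5 - 11 + 2*25 - 55)*(-128) + (16 + 75) = (5 - 11 + 50 - 55)*(-128) + 91 = -11*(-128) + 91 = 1408 + 91 = 1499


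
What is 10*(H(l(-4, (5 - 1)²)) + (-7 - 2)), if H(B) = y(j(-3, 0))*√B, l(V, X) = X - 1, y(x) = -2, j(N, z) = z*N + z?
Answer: -90 - 20*√15 ≈ -167.46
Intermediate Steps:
j(N, z) = z + N*z (j(N, z) = N*z + z = z + N*z)
l(V, X) = -1 + X
H(B) = -2*√B
10*(H(l(-4, (5 - 1)²)) + (-7 - 2)) = 10*(-2*√(-1 + (5 - 1)²) + (-7 - 2)) = 10*(-2*√(-1 + 4²) - 9) = 10*(-2*√(-1 + 16) - 9) = 10*(-2*√15 - 9) = 10*(-9 - 2*√15) = -90 - 20*√15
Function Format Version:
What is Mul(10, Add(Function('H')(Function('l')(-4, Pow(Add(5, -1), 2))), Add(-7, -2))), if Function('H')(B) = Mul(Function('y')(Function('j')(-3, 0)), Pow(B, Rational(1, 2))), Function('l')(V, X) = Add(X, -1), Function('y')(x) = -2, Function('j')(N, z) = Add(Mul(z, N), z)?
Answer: Add(-90, Mul(-20, Pow(15, Rational(1, 2)))) ≈ -167.46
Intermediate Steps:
Function('j')(N, z) = Add(z, Mul(N, z)) (Function('j')(N, z) = Add(Mul(N, z), z) = Add(z, Mul(N, z)))
Function('l')(V, X) = Add(-1, X)
Function('H')(B) = Mul(-2, Pow(B, Rational(1, 2)))
Mul(10, Add(Function('H')(Function('l')(-4, Pow(Add(5, -1), 2))), Add(-7, -2))) = Mul(10, Add(Mul(-2, Pow(Add(-1, Pow(Add(5, -1), 2)), Rational(1, 2))), Add(-7, -2))) = Mul(10, Add(Mul(-2, Pow(Add(-1, Pow(4, 2)), Rational(1, 2))), -9)) = Mul(10, Add(Mul(-2, Pow(Add(-1, 16), Rational(1, 2))), -9)) = Mul(10, Add(Mul(-2, Pow(15, Rational(1, 2))), -9)) = Mul(10, Add(-9, Mul(-2, Pow(15, Rational(1, 2))))) = Add(-90, Mul(-20, Pow(15, Rational(1, 2))))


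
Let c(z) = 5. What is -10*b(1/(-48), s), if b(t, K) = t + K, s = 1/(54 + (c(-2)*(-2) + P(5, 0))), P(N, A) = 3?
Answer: -5/1128 ≈ -0.0044326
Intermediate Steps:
s = 1/47 (s = 1/(54 + (5*(-2) + 3)) = 1/(54 + (-10 + 3)) = 1/(54 - 7) = 1/47 ≈ 0.021277)
b(t, K) = K + t
-10*b(1/(-48), s) = -10*(1/47 + 1/(-48)) = -10*(1/47 - 1/48) = -10*1/2256 = -5/1128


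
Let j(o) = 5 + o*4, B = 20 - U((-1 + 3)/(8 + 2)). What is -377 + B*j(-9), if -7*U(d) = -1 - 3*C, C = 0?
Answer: -6948/7 ≈ -992.57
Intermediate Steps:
U(d) = 1/7 (U(d) = -(-1 - 3*0)/7 = -(-1 + 0)/7 = -1/7*(-1) = 1/7)
B = 139/7 (B = 20 - 1*1/7 = 20 - 1/7 = 139/7 ≈ 19.857)
j(o) = 5 + 4*o
-377 + B*j(-9) = -377 + 139*(5 + 4*(-9))/7 = -377 + 139*(5 - 36)/7 = -377 + (139/7)*(-31) = -377 - 4309/7 = -6948/7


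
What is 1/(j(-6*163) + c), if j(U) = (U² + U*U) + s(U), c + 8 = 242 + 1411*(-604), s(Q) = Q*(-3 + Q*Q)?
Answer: -1/934377460 ≈ -1.0702e-9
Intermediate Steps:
s(Q) = Q*(-3 + Q²)
c = -852010 (c = -8 + (242 + 1411*(-604)) = -8 + (242 - 852244) = -8 - 852002 = -852010)
j(U) = 2*U² + U*(-3 + U²) (j(U) = (U² + U*U) + U*(-3 + U²) = (U² + U²) + U*(-3 + U²) = 2*U² + U*(-3 + U²))
1/(j(-6*163) + c) = 1/((-6*163)*(-3 + (-6*163)² + 2*(-6*163)) - 852010) = 1/(-978*(-3 + (-978)² + 2*(-978)) - 852010) = 1/(-978*(-3 + 956484 - 1956) - 852010) = 1/(-978*954525 - 852010) = 1/(-933525450 - 852010) = 1/(-934377460) = -1/934377460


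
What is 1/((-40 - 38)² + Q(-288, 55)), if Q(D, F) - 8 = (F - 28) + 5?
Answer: 1/6124 ≈ 0.00016329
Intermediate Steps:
Q(D, F) = -15 + F (Q(D, F) = 8 + ((F - 28) + 5) = 8 + ((-28 + F) + 5) = 8 + (-23 + F) = -15 + F)
1/((-40 - 38)² + Q(-288, 55)) = 1/((-40 - 38)² + (-15 + 55)) = 1/((-78)² + 40) = 1/(6084 + 40) = 1/6124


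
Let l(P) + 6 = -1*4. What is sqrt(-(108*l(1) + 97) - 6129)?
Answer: I*sqrt(5146) ≈ 71.736*I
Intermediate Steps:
l(P) = -10 (l(P) = -6 - 1*4 = -6 - 4 = -10)
sqrt(-(108*l(1) + 97) - 6129) = sqrt(-(108*(-10) + 97) - 6129) = sqrt(-(-1080 + 97) - 6129) = sqrt(-1*(-983) - 6129) = sqrt(983 - 6129) = sqrt(-5146) = I*sqrt(5146)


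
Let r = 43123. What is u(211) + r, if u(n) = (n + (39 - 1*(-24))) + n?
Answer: 43608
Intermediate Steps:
u(n) = 63 + 2*n (u(n) = (n + (39 + 24)) + n = (n + 63) + n = (63 + n) + n = 63 + 2*n)
u(211) + r = (63 + 2*211) + 43123 = (63 + 422) + 43123 = 485 + 43123 = 43608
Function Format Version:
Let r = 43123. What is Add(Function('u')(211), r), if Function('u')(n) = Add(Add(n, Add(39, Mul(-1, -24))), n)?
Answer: 43608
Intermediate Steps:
Function('u')(n) = Add(63, Mul(2, n)) (Function('u')(n) = Add(Add(n, Add(39, 24)), n) = Add(Add(n, 63), n) = Add(Add(63, n), n) = Add(63, Mul(2, n)))
Add(Function('u')(211), r) = Add(Add(63, Mul(2, 211)), 43123) = Add(Add(63, 422), 43123) = Add(485, 43123) = 43608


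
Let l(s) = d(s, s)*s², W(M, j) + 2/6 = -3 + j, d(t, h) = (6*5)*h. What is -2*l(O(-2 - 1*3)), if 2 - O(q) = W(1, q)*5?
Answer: -44961820/9 ≈ -4.9958e+6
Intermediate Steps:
d(t, h) = 30*h
W(M, j) = -10/3 + j (W(M, j) = -⅓ + (-3 + j) = -10/3 + j)
O(q) = 56/3 - 5*q (O(q) = 2 - (-10/3 + q)*5 = 2 - (-50/3 + 5*q) = 2 + (50/3 - 5*q) = 56/3 - 5*q)
l(s) = 30*s³ (l(s) = (30*s)*s² = 30*s³)
-2*l(O(-2 - 1*3)) = -60*(56/3 - 5*(-2 - 1*3))³ = -60*(56/3 - 5*(-2 - 3))³ = -60*(56/3 - 5*(-5))³ = -60*(56/3 + 25)³ = -60*(131/3)³ = -60*2248091/27 = -2*22480910/9 = -44961820/9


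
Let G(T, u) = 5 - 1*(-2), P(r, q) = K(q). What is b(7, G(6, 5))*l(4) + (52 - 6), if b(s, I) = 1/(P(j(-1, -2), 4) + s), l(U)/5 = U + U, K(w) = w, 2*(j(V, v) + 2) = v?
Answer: 546/11 ≈ 49.636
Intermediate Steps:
j(V, v) = -2 + v/2
P(r, q) = q
G(T, u) = 7 (G(T, u) = 5 + 2 = 7)
l(U) = 10*U (l(U) = 5*(U + U) = 5*(2*U) = 10*U)
b(s, I) = 1/(4 + s)
b(7, G(6, 5))*l(4) + (52 - 6) = (10*4)/(4 + 7) + (52 - 6) = 40/11 + 46 = 546/11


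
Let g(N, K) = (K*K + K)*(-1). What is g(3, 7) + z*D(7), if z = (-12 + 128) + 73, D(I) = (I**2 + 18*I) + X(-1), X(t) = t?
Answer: 32830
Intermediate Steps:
g(N, K) = -K - K**2 (g(N, K) = (K**2 + K)*(-1) = (K + K**2)*(-1) = -K - K**2)
D(I) = -1 + I**2 + 18*I (D(I) = (I**2 + 18*I) - 1 = -1 + I**2 + 18*I)
z = 189 (z = 116 + 73 = 189)
g(3, 7) + z*D(7) = -1*7*(1 + 7) + 189*(-1 + 7**2 + 18*7) = -1*7*8 + 189*(-1 + 49 + 126) = -56 + 189*174 = -56 + 32886 = 32830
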